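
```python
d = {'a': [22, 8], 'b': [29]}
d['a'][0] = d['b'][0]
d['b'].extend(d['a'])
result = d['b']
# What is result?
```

After line 1: d = {'a': [22, 8], 'b': [29]}
After line 2 (a[0] = b[0] = 29): d = {'a': [29, 8], 'b': [29]}
After line 3 (b.extend(a) appends [29, 8]): d = {'a': [29, 8], 'b': [29, 29, 8]}
After line 4: result = d['b'] = [29, 29, 8]

[29, 29, 8]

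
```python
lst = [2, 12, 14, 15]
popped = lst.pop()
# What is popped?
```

15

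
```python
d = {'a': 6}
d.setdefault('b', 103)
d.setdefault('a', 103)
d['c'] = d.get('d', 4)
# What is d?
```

After line 1: d = {'a': 6}
After line 2 (setdefault adds 'b'=103): d = {'a': 6, 'b': 103}
After line 3 (setdefault 'a' no-op, already exists): d = {'a': 6, 'b': 103}
After line 4 (get('d', 4) returns default since 'd' not in d): d = {'a': 6, 'b': 103, 'c': 4}

{'a': 6, 'b': 103, 'c': 4}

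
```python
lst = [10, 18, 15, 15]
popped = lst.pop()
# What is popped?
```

15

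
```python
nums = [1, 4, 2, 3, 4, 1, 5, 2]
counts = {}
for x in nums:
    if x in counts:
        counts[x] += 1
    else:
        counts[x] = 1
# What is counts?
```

Initial: counts = {}, nums = [1, 4, 2, 3, 4, 1, 5, 2]
See 1: counts = {1: 1}
See 4: counts = {1: 1, 4: 1}
See 2: counts = {1: 1, 4: 1, 2: 1}
See 3: counts = {1: 1, 4: 1, 2: 1, 3: 1}
See 4: counts = {1: 1, 4: 2, 2: 1, 3: 1}
See 1: counts = {1: 2, 4: 2, 2: 1, 3: 1}
See 5: counts = {1: 2, 4: 2, 2: 1, 3: 1, 5: 1}
See 2: counts = {1: 2, 4: 2, 2: 2, 3: 1, 5: 1}

{1: 2, 4: 2, 2: 2, 3: 1, 5: 1}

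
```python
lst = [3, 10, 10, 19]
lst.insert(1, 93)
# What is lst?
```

[3, 93, 10, 10, 19]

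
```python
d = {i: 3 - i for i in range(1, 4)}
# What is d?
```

{1: 2, 2: 1, 3: 0}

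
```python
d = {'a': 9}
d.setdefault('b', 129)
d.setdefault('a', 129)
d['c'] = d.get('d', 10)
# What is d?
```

After line 1: d = {'a': 9}
After line 2 (setdefault adds 'b'=129): d = {'a': 9, 'b': 129}
After line 3 (setdefault 'a' no-op, already exists): d = {'a': 9, 'b': 129}
After line 4 (get('d', 10) returns default since 'd' not in d): d = {'a': 9, 'b': 129, 'c': 10}

{'a': 9, 'b': 129, 'c': 10}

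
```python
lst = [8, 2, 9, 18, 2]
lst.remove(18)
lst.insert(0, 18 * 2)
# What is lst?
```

After line 1: lst = [8, 2, 9, 18, 2]
After line 2 (remove first 18): lst = [8, 2, 9, 2]
After line 3 (insert 36 at index 0): lst = [36, 8, 2, 9, 2]

[36, 8, 2, 9, 2]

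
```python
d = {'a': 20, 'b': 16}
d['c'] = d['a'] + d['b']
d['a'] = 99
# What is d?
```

After line 1: d = {'a': 20, 'b': 16}
After line 2 (d['c'] = 20 + 16): d = {'a': 20, 'b': 16, 'c': 36}
After line 3: d = {'a': 99, 'b': 16, 'c': 36}

{'a': 99, 'b': 16, 'c': 36}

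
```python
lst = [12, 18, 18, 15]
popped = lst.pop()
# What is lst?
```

[12, 18, 18]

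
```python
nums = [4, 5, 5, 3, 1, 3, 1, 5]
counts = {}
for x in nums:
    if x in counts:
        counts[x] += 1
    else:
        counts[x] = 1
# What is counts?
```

Initial: counts = {}, nums = [4, 5, 5, 3, 1, 3, 1, 5]
See 4: counts = {4: 1}
See 5: counts = {4: 1, 5: 1}
See 5: counts = {4: 1, 5: 2}
See 3: counts = {4: 1, 5: 2, 3: 1}
See 1: counts = {4: 1, 5: 2, 3: 1, 1: 1}
See 3: counts = {4: 1, 5: 2, 3: 2, 1: 1}
See 1: counts = {4: 1, 5: 2, 3: 2, 1: 2}
See 5: counts = {4: 1, 5: 3, 3: 2, 1: 2}

{4: 1, 5: 3, 3: 2, 1: 2}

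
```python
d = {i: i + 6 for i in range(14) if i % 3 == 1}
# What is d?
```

{1: 7, 4: 10, 7: 13, 10: 16, 13: 19}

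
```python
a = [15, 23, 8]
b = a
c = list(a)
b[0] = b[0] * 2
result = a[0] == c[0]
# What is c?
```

After line 1: a = [15, 23, 8]
After line 2 (b = a, alias): a = [15, 23, 8], b = [15, 23, 8]
After line 3 (c = list(a) is a copy, new object): c = [15, 23, 8]
After line 4 (b[0] = 15 * 2 = 30; mutates shared a/b): a = b = [30, 23, 8], c = [15, 23, 8]
After line 5 (a[0] = 30, c[0] = 15; result = False)

[15, 23, 8]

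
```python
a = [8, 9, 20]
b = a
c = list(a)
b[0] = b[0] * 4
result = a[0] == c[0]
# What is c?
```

After line 1: a = [8, 9, 20]
After line 2 (b = a, alias): a = [8, 9, 20], b = [8, 9, 20]
After line 3 (c = list(a) is a copy, new object): c = [8, 9, 20]
After line 4 (b[0] = 8 * 4 = 32; mutates shared a/b): a = b = [32, 9, 20], c = [8, 9, 20]
After line 5 (a[0] = 32, c[0] = 8; result = False)

[8, 9, 20]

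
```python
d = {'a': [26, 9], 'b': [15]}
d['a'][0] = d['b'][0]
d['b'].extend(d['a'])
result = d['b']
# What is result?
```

After line 1: d = {'a': [26, 9], 'b': [15]}
After line 2 (a[0] = b[0] = 15): d = {'a': [15, 9], 'b': [15]}
After line 3 (b.extend(a) appends [15, 9]): d = {'a': [15, 9], 'b': [15, 15, 9]}
After line 4: result = d['b'] = [15, 15, 9]

[15, 15, 9]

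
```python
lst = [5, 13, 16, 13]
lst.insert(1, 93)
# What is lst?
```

[5, 93, 13, 16, 13]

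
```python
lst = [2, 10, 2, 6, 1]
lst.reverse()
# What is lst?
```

[1, 6, 2, 10, 2]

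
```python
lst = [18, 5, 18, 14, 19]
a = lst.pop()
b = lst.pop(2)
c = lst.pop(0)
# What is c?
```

After line 1: lst = [18, 5, 18, 14, 19]
After line 2 (pop() -> a = 19): lst = [18, 5, 18, 14]
After line 3 (pop(2) -> b = 18): lst = [18, 5, 14]
After line 4 (pop(0) -> c = 18): lst = [5, 14]

18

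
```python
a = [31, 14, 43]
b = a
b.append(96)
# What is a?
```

After line 1: a = [31, 14, 43]
After line 2 (b = a is an alias, same object): a = [31, 14, 43], b = [31, 14, 43]
After line 3 (b.append mutates the shared list): a = [31, 14, 43, 96], b = [31, 14, 43, 96]

[31, 14, 43, 96]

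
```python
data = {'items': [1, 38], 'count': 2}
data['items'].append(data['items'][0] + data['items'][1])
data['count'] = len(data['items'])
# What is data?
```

After line 1: data = {'items': [1, 38], 'count': 2}
After line 2 (append 1 + 38 = 39): data = {'items': [1, 38, 39], 'count': 2}
After line 3 (count = len(items) = 3): data = {'items': [1, 38, 39], 'count': 3}

{'items': [1, 38, 39], 'count': 3}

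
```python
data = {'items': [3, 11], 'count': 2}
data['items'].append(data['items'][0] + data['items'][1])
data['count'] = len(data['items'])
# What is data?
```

After line 1: data = {'items': [3, 11], 'count': 2}
After line 2 (append 3 + 11 = 14): data = {'items': [3, 11, 14], 'count': 2}
After line 3 (count = len(items) = 3): data = {'items': [3, 11, 14], 'count': 3}

{'items': [3, 11, 14], 'count': 3}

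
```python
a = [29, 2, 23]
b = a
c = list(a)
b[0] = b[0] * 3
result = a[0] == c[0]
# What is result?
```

After line 1: a = [29, 2, 23]
After line 2 (b = a, alias): a = [29, 2, 23], b = [29, 2, 23]
After line 3 (c = list(a) is a copy, new object): c = [29, 2, 23]
After line 4 (b[0] = 29 * 3 = 87; mutates shared a/b): a = b = [87, 2, 23], c = [29, 2, 23]
After line 5 (a[0] = 87, c[0] = 29; result = False)

False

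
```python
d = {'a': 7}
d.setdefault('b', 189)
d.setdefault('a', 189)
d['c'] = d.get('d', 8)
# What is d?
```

After line 1: d = {'a': 7}
After line 2 (setdefault adds 'b'=189): d = {'a': 7, 'b': 189}
After line 3 (setdefault 'a' no-op, already exists): d = {'a': 7, 'b': 189}
After line 4 (get('d', 8) returns default since 'd' not in d): d = {'a': 7, 'b': 189, 'c': 8}

{'a': 7, 'b': 189, 'c': 8}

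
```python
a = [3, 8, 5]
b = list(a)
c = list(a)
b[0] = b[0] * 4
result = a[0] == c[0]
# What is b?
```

After line 1: a = [3, 8, 5]
After line 2 (b = list(a), copy): a = [3, 8, 5], b = [3, 8, 5]
After line 3 (c = list(a) is a copy, new object): c = [3, 8, 5]
After line 4 (b[0] = 3 * 4 = 12; only b mutates (copy)): a = [3, 8, 5], b = [12, 8, 5], c = [3, 8, 5]
After line 5 (a[0] = 3, c[0] = 3; result = True)

[12, 8, 5]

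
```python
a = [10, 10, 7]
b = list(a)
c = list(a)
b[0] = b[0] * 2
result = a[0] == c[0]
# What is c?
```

After line 1: a = [10, 10, 7]
After line 2 (b = list(a), copy): a = [10, 10, 7], b = [10, 10, 7]
After line 3 (c = list(a) is a copy, new object): c = [10, 10, 7]
After line 4 (b[0] = 10 * 2 = 20; only b mutates (copy)): a = [10, 10, 7], b = [20, 10, 7], c = [10, 10, 7]
After line 5 (a[0] = 10, c[0] = 10; result = True)

[10, 10, 7]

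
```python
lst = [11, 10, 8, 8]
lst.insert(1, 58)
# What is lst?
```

[11, 58, 10, 8, 8]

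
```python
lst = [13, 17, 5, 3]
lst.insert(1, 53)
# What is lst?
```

[13, 53, 17, 5, 3]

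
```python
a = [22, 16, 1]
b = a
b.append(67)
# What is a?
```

After line 1: a = [22, 16, 1]
After line 2 (b = a is an alias, same object): a = [22, 16, 1], b = [22, 16, 1]
After line 3 (b.append mutates the shared list): a = [22, 16, 1, 67], b = [22, 16, 1, 67]

[22, 16, 1, 67]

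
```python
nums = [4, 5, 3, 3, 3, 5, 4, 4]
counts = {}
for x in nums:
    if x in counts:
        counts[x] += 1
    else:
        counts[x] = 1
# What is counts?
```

Initial: counts = {}, nums = [4, 5, 3, 3, 3, 5, 4, 4]
See 4: counts = {4: 1}
See 5: counts = {4: 1, 5: 1}
See 3: counts = {4: 1, 5: 1, 3: 1}
See 3: counts = {4: 1, 5: 1, 3: 2}
See 3: counts = {4: 1, 5: 1, 3: 3}
See 5: counts = {4: 1, 5: 2, 3: 3}
See 4: counts = {4: 2, 5: 2, 3: 3}
See 4: counts = {4: 3, 5: 2, 3: 3}

{4: 3, 5: 2, 3: 3}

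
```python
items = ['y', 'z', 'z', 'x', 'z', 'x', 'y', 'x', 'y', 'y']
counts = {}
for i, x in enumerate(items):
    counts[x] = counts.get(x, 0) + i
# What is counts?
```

Initial: counts = {}, items = ['y', 'z', 'z', 'x', 'z', 'x', 'y', 'x', 'y', 'y']
i=0, x='y': counts = {'y': 0}
i=1, x='z': counts = {'y': 0, 'z': 1}
i=2, x='z': counts = {'y': 0, 'z': 3}
i=3, x='x': counts = {'y': 0, 'z': 3, 'x': 3}
i=4, x='z': counts = {'y': 0, 'z': 7, 'x': 3}
i=5, x='x': counts = {'y': 0, 'z': 7, 'x': 8}
i=6, x='y': counts = {'y': 6, 'z': 7, 'x': 8}
i=7, x='x': counts = {'y': 6, 'z': 7, 'x': 15}
i=8, x='y': counts = {'y': 14, 'z': 7, 'x': 15}
i=9, x='y': counts = {'y': 23, 'z': 7, 'x': 15}

{'y': 23, 'z': 7, 'x': 15}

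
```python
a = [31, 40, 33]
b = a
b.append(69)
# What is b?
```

After line 1: a = [31, 40, 33]
After line 2 (b = a is an alias, same object): a = [31, 40, 33], b = [31, 40, 33]
After line 3 (b.append mutates the shared list): a = [31, 40, 33, 69], b = [31, 40, 33, 69]

[31, 40, 33, 69]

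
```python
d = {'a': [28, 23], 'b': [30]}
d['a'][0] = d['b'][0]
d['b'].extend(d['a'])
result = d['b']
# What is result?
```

After line 1: d = {'a': [28, 23], 'b': [30]}
After line 2 (a[0] = b[0] = 30): d = {'a': [30, 23], 'b': [30]}
After line 3 (b.extend(a) appends [30, 23]): d = {'a': [30, 23], 'b': [30, 30, 23]}
After line 4: result = d['b'] = [30, 30, 23]

[30, 30, 23]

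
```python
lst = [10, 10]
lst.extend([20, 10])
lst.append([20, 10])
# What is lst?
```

After line 1: lst = [10, 10]
After line 2 (extend unpacks [20, 10]): lst = [10, 10, 20, 10]
After line 3 (append adds [20, 10] as single element): lst = [10, 10, 20, 10, [20, 10]]

[10, 10, 20, 10, [20, 10]]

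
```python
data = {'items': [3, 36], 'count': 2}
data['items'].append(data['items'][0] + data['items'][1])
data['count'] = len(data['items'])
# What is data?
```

After line 1: data = {'items': [3, 36], 'count': 2}
After line 2 (append 3 + 36 = 39): data = {'items': [3, 36, 39], 'count': 2}
After line 3 (count = len(items) = 3): data = {'items': [3, 36, 39], 'count': 3}

{'items': [3, 36, 39], 'count': 3}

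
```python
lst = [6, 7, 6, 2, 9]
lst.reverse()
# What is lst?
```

[9, 2, 6, 7, 6]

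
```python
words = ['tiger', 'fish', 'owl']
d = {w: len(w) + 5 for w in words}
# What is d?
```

{'tiger': 10, 'fish': 9, 'owl': 8}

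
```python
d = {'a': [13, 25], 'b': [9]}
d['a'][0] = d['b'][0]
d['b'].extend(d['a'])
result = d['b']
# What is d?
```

After line 1: d = {'a': [13, 25], 'b': [9]}
After line 2 (a[0] = b[0] = 9): d = {'a': [9, 25], 'b': [9]}
After line 3 (b.extend(a) appends [9, 25]): d = {'a': [9, 25], 'b': [9, 9, 25]}
After line 4: result = d['b'] = [9, 9, 25]

{'a': [9, 25], 'b': [9, 9, 25]}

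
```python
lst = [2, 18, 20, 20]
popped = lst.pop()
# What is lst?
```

[2, 18, 20]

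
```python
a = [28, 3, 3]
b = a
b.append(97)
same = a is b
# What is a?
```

After line 1: a = [28, 3, 3]
After line 2 (b = a is an alias, same object): a = [28, 3, 3], b = [28, 3, 3]
After line 3 (b.append mutates the shared list): a = [28, 3, 3, 97], b = [28, 3, 3, 97]
After line 4 (same = a is b; same object -> True): same = True

[28, 3, 3, 97]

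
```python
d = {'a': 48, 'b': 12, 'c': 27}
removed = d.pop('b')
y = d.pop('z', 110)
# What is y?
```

After line 1: d = {'a': 48, 'b': 12, 'c': 27}
After line 2 (pop 'b' returns 12): d = {'a': 48, 'c': 27}, removed = 12
After line 3 (pop 'z' missing, returns default 110): d = {'a': 48, 'c': 27}, y = 110

110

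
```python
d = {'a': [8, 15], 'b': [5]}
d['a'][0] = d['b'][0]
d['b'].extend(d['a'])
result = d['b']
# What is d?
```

After line 1: d = {'a': [8, 15], 'b': [5]}
After line 2 (a[0] = b[0] = 5): d = {'a': [5, 15], 'b': [5]}
After line 3 (b.extend(a) appends [5, 15]): d = {'a': [5, 15], 'b': [5, 5, 15]}
After line 4: result = d['b'] = [5, 5, 15]

{'a': [5, 15], 'b': [5, 5, 15]}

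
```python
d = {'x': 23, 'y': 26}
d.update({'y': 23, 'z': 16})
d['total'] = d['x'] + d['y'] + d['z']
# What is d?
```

After line 1: d = {'x': 23, 'y': 26}
After line 2 (y overwritten, z added): d = {'x': 23, 'y': 23, 'z': 16}
After line 3 (total = 23 + 23 + 16 = 62): d = {'x': 23, 'y': 23, 'z': 16, 'total': 62}

{'x': 23, 'y': 23, 'z': 16, 'total': 62}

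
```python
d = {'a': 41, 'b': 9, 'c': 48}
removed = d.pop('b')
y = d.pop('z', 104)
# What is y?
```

After line 1: d = {'a': 41, 'b': 9, 'c': 48}
After line 2 (pop 'b' returns 9): d = {'a': 41, 'c': 48}, removed = 9
After line 3 (pop 'z' missing, returns default 104): d = {'a': 41, 'c': 48}, y = 104

104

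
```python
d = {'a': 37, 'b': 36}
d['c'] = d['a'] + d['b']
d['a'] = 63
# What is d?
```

After line 1: d = {'a': 37, 'b': 36}
After line 2 (d['c'] = 37 + 36): d = {'a': 37, 'b': 36, 'c': 73}
After line 3: d = {'a': 63, 'b': 36, 'c': 73}

{'a': 63, 'b': 36, 'c': 73}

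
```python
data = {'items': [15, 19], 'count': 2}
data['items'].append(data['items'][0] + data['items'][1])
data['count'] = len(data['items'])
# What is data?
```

After line 1: data = {'items': [15, 19], 'count': 2}
After line 2 (append 15 + 19 = 34): data = {'items': [15, 19, 34], 'count': 2}
After line 3 (count = len(items) = 3): data = {'items': [15, 19, 34], 'count': 3}

{'items': [15, 19, 34], 'count': 3}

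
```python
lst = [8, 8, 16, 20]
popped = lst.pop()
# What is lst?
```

[8, 8, 16]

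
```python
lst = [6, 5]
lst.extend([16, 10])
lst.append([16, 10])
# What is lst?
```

After line 1: lst = [6, 5]
After line 2 (extend unpacks [16, 10]): lst = [6, 5, 16, 10]
After line 3 (append adds [16, 10] as single element): lst = [6, 5, 16, 10, [16, 10]]

[6, 5, 16, 10, [16, 10]]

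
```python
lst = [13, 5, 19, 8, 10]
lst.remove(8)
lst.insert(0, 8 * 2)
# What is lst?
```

After line 1: lst = [13, 5, 19, 8, 10]
After line 2 (remove first 8): lst = [13, 5, 19, 10]
After line 3 (insert 16 at index 0): lst = [16, 13, 5, 19, 10]

[16, 13, 5, 19, 10]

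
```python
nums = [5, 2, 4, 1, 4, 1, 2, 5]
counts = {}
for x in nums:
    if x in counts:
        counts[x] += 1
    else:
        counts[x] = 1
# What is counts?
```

Initial: counts = {}, nums = [5, 2, 4, 1, 4, 1, 2, 5]
See 5: counts = {5: 1}
See 2: counts = {5: 1, 2: 1}
See 4: counts = {5: 1, 2: 1, 4: 1}
See 1: counts = {5: 1, 2: 1, 4: 1, 1: 1}
See 4: counts = {5: 1, 2: 1, 4: 2, 1: 1}
See 1: counts = {5: 1, 2: 1, 4: 2, 1: 2}
See 2: counts = {5: 1, 2: 2, 4: 2, 1: 2}
See 5: counts = {5: 2, 2: 2, 4: 2, 1: 2}

{5: 2, 2: 2, 4: 2, 1: 2}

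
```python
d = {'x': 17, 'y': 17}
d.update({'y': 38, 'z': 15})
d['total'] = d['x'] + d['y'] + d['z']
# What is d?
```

After line 1: d = {'x': 17, 'y': 17}
After line 2 (y overwritten, z added): d = {'x': 17, 'y': 38, 'z': 15}
After line 3 (total = 17 + 38 + 15 = 70): d = {'x': 17, 'y': 38, 'z': 15, 'total': 70}

{'x': 17, 'y': 38, 'z': 15, 'total': 70}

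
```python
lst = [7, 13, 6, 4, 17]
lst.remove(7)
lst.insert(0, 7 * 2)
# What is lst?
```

After line 1: lst = [7, 13, 6, 4, 17]
After line 2 (remove first 7): lst = [13, 6, 4, 17]
After line 3 (insert 14 at index 0): lst = [14, 13, 6, 4, 17]

[14, 13, 6, 4, 17]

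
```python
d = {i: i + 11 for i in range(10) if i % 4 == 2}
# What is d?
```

{2: 13, 6: 17}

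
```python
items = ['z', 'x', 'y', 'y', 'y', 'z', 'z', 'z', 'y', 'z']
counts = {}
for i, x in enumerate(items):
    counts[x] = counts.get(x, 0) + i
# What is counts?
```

Initial: counts = {}, items = ['z', 'x', 'y', 'y', 'y', 'z', 'z', 'z', 'y', 'z']
i=0, x='z': counts = {'z': 0}
i=1, x='x': counts = {'z': 0, 'x': 1}
i=2, x='y': counts = {'z': 0, 'x': 1, 'y': 2}
i=3, x='y': counts = {'z': 0, 'x': 1, 'y': 5}
i=4, x='y': counts = {'z': 0, 'x': 1, 'y': 9}
i=5, x='z': counts = {'z': 5, 'x': 1, 'y': 9}
i=6, x='z': counts = {'z': 11, 'x': 1, 'y': 9}
i=7, x='z': counts = {'z': 18, 'x': 1, 'y': 9}
i=8, x='y': counts = {'z': 18, 'x': 1, 'y': 17}
i=9, x='z': counts = {'z': 27, 'x': 1, 'y': 17}

{'z': 27, 'x': 1, 'y': 17}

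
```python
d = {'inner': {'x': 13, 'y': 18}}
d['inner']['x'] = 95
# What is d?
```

After line 1: d = {'inner': {'x': 13, 'y': 18}}
After line 2 (inner x overwritten): d = {'inner': {'x': 95, 'y': 18}}

{'inner': {'x': 95, 'y': 18}}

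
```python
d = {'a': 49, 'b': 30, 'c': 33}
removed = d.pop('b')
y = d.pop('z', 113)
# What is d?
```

After line 1: d = {'a': 49, 'b': 30, 'c': 33}
After line 2 (pop 'b' returns 30): d = {'a': 49, 'c': 33}, removed = 30
After line 3 (pop 'z' missing, returns default 113): d = {'a': 49, 'c': 33}, y = 113

{'a': 49, 'c': 33}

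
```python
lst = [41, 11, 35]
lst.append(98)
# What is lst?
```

[41, 11, 35, 98]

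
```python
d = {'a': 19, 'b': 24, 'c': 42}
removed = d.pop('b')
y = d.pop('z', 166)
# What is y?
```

After line 1: d = {'a': 19, 'b': 24, 'c': 42}
After line 2 (pop 'b' returns 24): d = {'a': 19, 'c': 42}, removed = 24
After line 3 (pop 'z' missing, returns default 166): d = {'a': 19, 'c': 42}, y = 166

166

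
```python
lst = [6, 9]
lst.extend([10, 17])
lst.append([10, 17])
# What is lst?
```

After line 1: lst = [6, 9]
After line 2 (extend unpacks [10, 17]): lst = [6, 9, 10, 17]
After line 3 (append adds [10, 17] as single element): lst = [6, 9, 10, 17, [10, 17]]

[6, 9, 10, 17, [10, 17]]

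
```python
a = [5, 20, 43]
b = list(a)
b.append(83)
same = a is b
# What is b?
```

After line 1: a = [5, 20, 43]
After line 2 (b = list(a) is a shallow copy, new object): a = [5, 20, 43], b = [5, 20, 43]
After line 3 (append only mutates b): a = [5, 20, 43], b = [5, 20, 43, 83]
After line 4 (same = a is b; different objects -> False): same = False

[5, 20, 43, 83]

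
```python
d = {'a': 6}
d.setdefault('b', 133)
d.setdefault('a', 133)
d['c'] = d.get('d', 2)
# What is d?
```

After line 1: d = {'a': 6}
After line 2 (setdefault adds 'b'=133): d = {'a': 6, 'b': 133}
After line 3 (setdefault 'a' no-op, already exists): d = {'a': 6, 'b': 133}
After line 4 (get('d', 2) returns default since 'd' not in d): d = {'a': 6, 'b': 133, 'c': 2}

{'a': 6, 'b': 133, 'c': 2}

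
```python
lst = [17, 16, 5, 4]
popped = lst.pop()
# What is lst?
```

[17, 16, 5]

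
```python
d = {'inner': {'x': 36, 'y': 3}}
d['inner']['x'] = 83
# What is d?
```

After line 1: d = {'inner': {'x': 36, 'y': 3}}
After line 2 (inner x overwritten): d = {'inner': {'x': 83, 'y': 3}}

{'inner': {'x': 83, 'y': 3}}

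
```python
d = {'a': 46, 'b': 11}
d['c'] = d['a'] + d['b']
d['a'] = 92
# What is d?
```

After line 1: d = {'a': 46, 'b': 11}
After line 2 (d['c'] = 46 + 11): d = {'a': 46, 'b': 11, 'c': 57}
After line 3: d = {'a': 92, 'b': 11, 'c': 57}

{'a': 92, 'b': 11, 'c': 57}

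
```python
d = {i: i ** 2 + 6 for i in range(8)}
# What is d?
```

{0: 6, 1: 7, 2: 10, 3: 15, 4: 22, 5: 31, 6: 42, 7: 55}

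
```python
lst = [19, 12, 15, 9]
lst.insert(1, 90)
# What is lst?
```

[19, 90, 12, 15, 9]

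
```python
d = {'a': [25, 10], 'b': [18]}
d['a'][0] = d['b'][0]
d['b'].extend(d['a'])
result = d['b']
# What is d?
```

After line 1: d = {'a': [25, 10], 'b': [18]}
After line 2 (a[0] = b[0] = 18): d = {'a': [18, 10], 'b': [18]}
After line 3 (b.extend(a) appends [18, 10]): d = {'a': [18, 10], 'b': [18, 18, 10]}
After line 4: result = d['b'] = [18, 18, 10]

{'a': [18, 10], 'b': [18, 18, 10]}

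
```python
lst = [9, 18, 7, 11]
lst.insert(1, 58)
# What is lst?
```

[9, 58, 18, 7, 11]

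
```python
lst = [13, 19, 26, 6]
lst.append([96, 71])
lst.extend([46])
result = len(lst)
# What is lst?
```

After line 1: lst = [13, 19, 26, 6]
After line 2 (append adds [96, 71] as single element): lst = [13, 19, 26, 6, [96, 71]]
After line 3 (extend unpacks [46], adds 46): lst = [13, 19, 26, 6, [96, 71], 46]
After line 4: result = len(lst) = 6

[13, 19, 26, 6, [96, 71], 46]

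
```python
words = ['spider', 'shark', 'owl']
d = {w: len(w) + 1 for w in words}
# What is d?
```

{'spider': 7, 'shark': 6, 'owl': 4}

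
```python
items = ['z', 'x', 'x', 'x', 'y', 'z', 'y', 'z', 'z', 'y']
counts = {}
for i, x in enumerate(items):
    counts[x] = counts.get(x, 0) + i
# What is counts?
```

Initial: counts = {}, items = ['z', 'x', 'x', 'x', 'y', 'z', 'y', 'z', 'z', 'y']
i=0, x='z': counts = {'z': 0}
i=1, x='x': counts = {'z': 0, 'x': 1}
i=2, x='x': counts = {'z': 0, 'x': 3}
i=3, x='x': counts = {'z': 0, 'x': 6}
i=4, x='y': counts = {'z': 0, 'x': 6, 'y': 4}
i=5, x='z': counts = {'z': 5, 'x': 6, 'y': 4}
i=6, x='y': counts = {'z': 5, 'x': 6, 'y': 10}
i=7, x='z': counts = {'z': 12, 'x': 6, 'y': 10}
i=8, x='z': counts = {'z': 20, 'x': 6, 'y': 10}
i=9, x='y': counts = {'z': 20, 'x': 6, 'y': 19}

{'z': 20, 'x': 6, 'y': 19}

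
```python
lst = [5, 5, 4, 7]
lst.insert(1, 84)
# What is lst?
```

[5, 84, 5, 4, 7]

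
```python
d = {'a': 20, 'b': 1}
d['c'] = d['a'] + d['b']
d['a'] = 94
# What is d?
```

After line 1: d = {'a': 20, 'b': 1}
After line 2 (d['c'] = 20 + 1): d = {'a': 20, 'b': 1, 'c': 21}
After line 3: d = {'a': 94, 'b': 1, 'c': 21}

{'a': 94, 'b': 1, 'c': 21}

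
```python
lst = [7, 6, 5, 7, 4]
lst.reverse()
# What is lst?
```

[4, 7, 5, 6, 7]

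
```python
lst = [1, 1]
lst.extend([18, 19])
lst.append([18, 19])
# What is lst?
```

After line 1: lst = [1, 1]
After line 2 (extend unpacks [18, 19]): lst = [1, 1, 18, 19]
After line 3 (append adds [18, 19] as single element): lst = [1, 1, 18, 19, [18, 19]]

[1, 1, 18, 19, [18, 19]]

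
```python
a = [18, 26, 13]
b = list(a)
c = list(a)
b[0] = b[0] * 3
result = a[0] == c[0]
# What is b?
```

After line 1: a = [18, 26, 13]
After line 2 (b = list(a), copy): a = [18, 26, 13], b = [18, 26, 13]
After line 3 (c = list(a) is a copy, new object): c = [18, 26, 13]
After line 4 (b[0] = 18 * 3 = 54; only b mutates (copy)): a = [18, 26, 13], b = [54, 26, 13], c = [18, 26, 13]
After line 5 (a[0] = 18, c[0] = 18; result = True)

[54, 26, 13]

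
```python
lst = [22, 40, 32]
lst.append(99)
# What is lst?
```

[22, 40, 32, 99]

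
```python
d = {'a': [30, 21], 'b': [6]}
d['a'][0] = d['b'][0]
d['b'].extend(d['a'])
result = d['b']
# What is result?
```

After line 1: d = {'a': [30, 21], 'b': [6]}
After line 2 (a[0] = b[0] = 6): d = {'a': [6, 21], 'b': [6]}
After line 3 (b.extend(a) appends [6, 21]): d = {'a': [6, 21], 'b': [6, 6, 21]}
After line 4: result = d['b'] = [6, 6, 21]

[6, 6, 21]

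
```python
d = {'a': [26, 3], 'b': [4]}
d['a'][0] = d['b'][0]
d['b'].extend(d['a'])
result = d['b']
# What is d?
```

After line 1: d = {'a': [26, 3], 'b': [4]}
After line 2 (a[0] = b[0] = 4): d = {'a': [4, 3], 'b': [4]}
After line 3 (b.extend(a) appends [4, 3]): d = {'a': [4, 3], 'b': [4, 4, 3]}
After line 4: result = d['b'] = [4, 4, 3]

{'a': [4, 3], 'b': [4, 4, 3]}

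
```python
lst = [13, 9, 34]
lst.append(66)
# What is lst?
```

[13, 9, 34, 66]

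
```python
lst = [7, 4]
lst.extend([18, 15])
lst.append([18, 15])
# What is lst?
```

After line 1: lst = [7, 4]
After line 2 (extend unpacks [18, 15]): lst = [7, 4, 18, 15]
After line 3 (append adds [18, 15] as single element): lst = [7, 4, 18, 15, [18, 15]]

[7, 4, 18, 15, [18, 15]]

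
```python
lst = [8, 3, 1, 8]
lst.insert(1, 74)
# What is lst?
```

[8, 74, 3, 1, 8]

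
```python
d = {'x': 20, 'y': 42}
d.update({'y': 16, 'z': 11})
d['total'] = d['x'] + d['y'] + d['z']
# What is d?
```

After line 1: d = {'x': 20, 'y': 42}
After line 2 (y overwritten, z added): d = {'x': 20, 'y': 16, 'z': 11}
After line 3 (total = 20 + 16 + 11 = 47): d = {'x': 20, 'y': 16, 'z': 11, 'total': 47}

{'x': 20, 'y': 16, 'z': 11, 'total': 47}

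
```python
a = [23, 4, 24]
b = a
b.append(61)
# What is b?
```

After line 1: a = [23, 4, 24]
After line 2 (b = a is an alias, same object): a = [23, 4, 24], b = [23, 4, 24]
After line 3 (b.append mutates the shared list): a = [23, 4, 24, 61], b = [23, 4, 24, 61]

[23, 4, 24, 61]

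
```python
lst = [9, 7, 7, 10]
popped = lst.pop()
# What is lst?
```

[9, 7, 7]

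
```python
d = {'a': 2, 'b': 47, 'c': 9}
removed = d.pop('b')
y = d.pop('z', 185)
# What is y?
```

After line 1: d = {'a': 2, 'b': 47, 'c': 9}
After line 2 (pop 'b' returns 47): d = {'a': 2, 'c': 9}, removed = 47
After line 3 (pop 'z' missing, returns default 185): d = {'a': 2, 'c': 9}, y = 185

185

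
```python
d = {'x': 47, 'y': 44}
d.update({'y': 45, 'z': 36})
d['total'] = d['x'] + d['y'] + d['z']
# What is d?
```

After line 1: d = {'x': 47, 'y': 44}
After line 2 (y overwritten, z added): d = {'x': 47, 'y': 45, 'z': 36}
After line 3 (total = 47 + 45 + 36 = 128): d = {'x': 47, 'y': 45, 'z': 36, 'total': 128}

{'x': 47, 'y': 45, 'z': 36, 'total': 128}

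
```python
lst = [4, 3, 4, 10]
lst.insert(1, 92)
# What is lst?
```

[4, 92, 3, 4, 10]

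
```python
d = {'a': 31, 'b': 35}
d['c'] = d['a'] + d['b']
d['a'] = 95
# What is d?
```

After line 1: d = {'a': 31, 'b': 35}
After line 2 (d['c'] = 31 + 35): d = {'a': 31, 'b': 35, 'c': 66}
After line 3: d = {'a': 95, 'b': 35, 'c': 66}

{'a': 95, 'b': 35, 'c': 66}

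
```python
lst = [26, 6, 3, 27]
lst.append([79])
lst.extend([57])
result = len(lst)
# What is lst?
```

After line 1: lst = [26, 6, 3, 27]
After line 2 (append adds [79] as single element): lst = [26, 6, 3, 27, [79]]
After line 3 (extend unpacks [57], adds 57): lst = [26, 6, 3, 27, [79], 57]
After line 4: result = len(lst) = 6

[26, 6, 3, 27, [79], 57]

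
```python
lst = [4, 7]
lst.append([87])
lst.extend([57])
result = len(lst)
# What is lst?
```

After line 1: lst = [4, 7]
After line 2 (append adds [87] as single element): lst = [4, 7, [87]]
After line 3 (extend unpacks [57], adds 57): lst = [4, 7, [87], 57]
After line 4: result = len(lst) = 4

[4, 7, [87], 57]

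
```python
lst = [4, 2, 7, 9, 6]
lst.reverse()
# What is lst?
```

[6, 9, 7, 2, 4]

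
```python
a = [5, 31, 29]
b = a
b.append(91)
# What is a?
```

After line 1: a = [5, 31, 29]
After line 2 (b = a is an alias, same object): a = [5, 31, 29], b = [5, 31, 29]
After line 3 (b.append mutates the shared list): a = [5, 31, 29, 91], b = [5, 31, 29, 91]

[5, 31, 29, 91]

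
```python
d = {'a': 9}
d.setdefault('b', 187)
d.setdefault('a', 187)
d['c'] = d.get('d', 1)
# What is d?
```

After line 1: d = {'a': 9}
After line 2 (setdefault adds 'b'=187): d = {'a': 9, 'b': 187}
After line 3 (setdefault 'a' no-op, already exists): d = {'a': 9, 'b': 187}
After line 4 (get('d', 1) returns default since 'd' not in d): d = {'a': 9, 'b': 187, 'c': 1}

{'a': 9, 'b': 187, 'c': 1}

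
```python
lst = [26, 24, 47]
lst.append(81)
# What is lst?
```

[26, 24, 47, 81]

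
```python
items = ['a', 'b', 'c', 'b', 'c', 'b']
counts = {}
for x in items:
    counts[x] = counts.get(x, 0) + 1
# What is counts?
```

Initial: counts = {}, items = ['a', 'b', 'c', 'b', 'c', 'b']
See 'a': counts = {'a': 1}
See 'b': counts = {'a': 1, 'b': 1}
See 'c': counts = {'a': 1, 'b': 1, 'c': 1}
See 'b': counts = {'a': 1, 'b': 2, 'c': 1}
See 'c': counts = {'a': 1, 'b': 2, 'c': 2}
See 'b': counts = {'a': 1, 'b': 3, 'c': 2}

{'a': 1, 'b': 3, 'c': 2}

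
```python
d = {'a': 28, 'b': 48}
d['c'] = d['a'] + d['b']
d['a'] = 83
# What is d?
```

After line 1: d = {'a': 28, 'b': 48}
After line 2 (d['c'] = 28 + 48): d = {'a': 28, 'b': 48, 'c': 76}
After line 3: d = {'a': 83, 'b': 48, 'c': 76}

{'a': 83, 'b': 48, 'c': 76}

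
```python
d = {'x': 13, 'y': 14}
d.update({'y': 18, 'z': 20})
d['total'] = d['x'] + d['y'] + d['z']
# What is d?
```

After line 1: d = {'x': 13, 'y': 14}
After line 2 (y overwritten, z added): d = {'x': 13, 'y': 18, 'z': 20}
After line 3 (total = 13 + 18 + 20 = 51): d = {'x': 13, 'y': 18, 'z': 20, 'total': 51}

{'x': 13, 'y': 18, 'z': 20, 'total': 51}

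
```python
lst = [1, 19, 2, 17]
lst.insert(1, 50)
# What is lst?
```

[1, 50, 19, 2, 17]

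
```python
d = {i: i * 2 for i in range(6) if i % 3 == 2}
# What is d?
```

{2: 4, 5: 10}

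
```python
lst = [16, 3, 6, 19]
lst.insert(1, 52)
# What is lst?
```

[16, 52, 3, 6, 19]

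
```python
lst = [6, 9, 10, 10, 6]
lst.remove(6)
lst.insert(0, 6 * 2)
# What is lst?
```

After line 1: lst = [6, 9, 10, 10, 6]
After line 2 (remove first 6): lst = [9, 10, 10, 6]
After line 3 (insert 12 at index 0): lst = [12, 9, 10, 10, 6]

[12, 9, 10, 10, 6]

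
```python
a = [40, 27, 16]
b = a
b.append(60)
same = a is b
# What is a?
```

After line 1: a = [40, 27, 16]
After line 2 (b = a is an alias, same object): a = [40, 27, 16], b = [40, 27, 16]
After line 3 (b.append mutates the shared list): a = [40, 27, 16, 60], b = [40, 27, 16, 60]
After line 4 (same = a is b; same object -> True): same = True

[40, 27, 16, 60]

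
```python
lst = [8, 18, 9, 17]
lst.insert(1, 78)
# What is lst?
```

[8, 78, 18, 9, 17]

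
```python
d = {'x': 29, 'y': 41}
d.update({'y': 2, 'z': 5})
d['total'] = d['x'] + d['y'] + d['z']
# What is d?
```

After line 1: d = {'x': 29, 'y': 41}
After line 2 (y overwritten, z added): d = {'x': 29, 'y': 2, 'z': 5}
After line 3 (total = 29 + 2 + 5 = 36): d = {'x': 29, 'y': 2, 'z': 5, 'total': 36}

{'x': 29, 'y': 2, 'z': 5, 'total': 36}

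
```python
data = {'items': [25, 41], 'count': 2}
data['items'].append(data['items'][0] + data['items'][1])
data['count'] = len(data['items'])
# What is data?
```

After line 1: data = {'items': [25, 41], 'count': 2}
After line 2 (append 25 + 41 = 66): data = {'items': [25, 41, 66], 'count': 2}
After line 3 (count = len(items) = 3): data = {'items': [25, 41, 66], 'count': 3}

{'items': [25, 41, 66], 'count': 3}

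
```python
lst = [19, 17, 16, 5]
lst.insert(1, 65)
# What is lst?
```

[19, 65, 17, 16, 5]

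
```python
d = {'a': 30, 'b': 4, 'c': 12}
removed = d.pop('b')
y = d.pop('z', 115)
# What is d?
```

After line 1: d = {'a': 30, 'b': 4, 'c': 12}
After line 2 (pop 'b' returns 4): d = {'a': 30, 'c': 12}, removed = 4
After line 3 (pop 'z' missing, returns default 115): d = {'a': 30, 'c': 12}, y = 115

{'a': 30, 'c': 12}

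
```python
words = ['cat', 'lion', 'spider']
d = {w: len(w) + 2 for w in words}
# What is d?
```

{'cat': 5, 'lion': 6, 'spider': 8}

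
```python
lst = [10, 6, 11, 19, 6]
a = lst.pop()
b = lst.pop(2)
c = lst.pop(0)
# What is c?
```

After line 1: lst = [10, 6, 11, 19, 6]
After line 2 (pop() -> a = 6): lst = [10, 6, 11, 19]
After line 3 (pop(2) -> b = 11): lst = [10, 6, 19]
After line 4 (pop(0) -> c = 10): lst = [6, 19]

10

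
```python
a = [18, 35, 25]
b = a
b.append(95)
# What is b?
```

After line 1: a = [18, 35, 25]
After line 2 (b = a is an alias, same object): a = [18, 35, 25], b = [18, 35, 25]
After line 3 (b.append mutates the shared list): a = [18, 35, 25, 95], b = [18, 35, 25, 95]

[18, 35, 25, 95]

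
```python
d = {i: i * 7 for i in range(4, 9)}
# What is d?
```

{4: 28, 5: 35, 6: 42, 7: 49, 8: 56}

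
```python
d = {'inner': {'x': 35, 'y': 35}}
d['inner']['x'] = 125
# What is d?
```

After line 1: d = {'inner': {'x': 35, 'y': 35}}
After line 2 (inner x overwritten): d = {'inner': {'x': 125, 'y': 35}}

{'inner': {'x': 125, 'y': 35}}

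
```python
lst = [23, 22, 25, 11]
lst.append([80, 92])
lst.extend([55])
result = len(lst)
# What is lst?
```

After line 1: lst = [23, 22, 25, 11]
After line 2 (append adds [80, 92] as single element): lst = [23, 22, 25, 11, [80, 92]]
After line 3 (extend unpacks [55], adds 55): lst = [23, 22, 25, 11, [80, 92], 55]
After line 4: result = len(lst) = 6

[23, 22, 25, 11, [80, 92], 55]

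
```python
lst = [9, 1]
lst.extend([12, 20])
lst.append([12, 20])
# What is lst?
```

After line 1: lst = [9, 1]
After line 2 (extend unpacks [12, 20]): lst = [9, 1, 12, 20]
After line 3 (append adds [12, 20] as single element): lst = [9, 1, 12, 20, [12, 20]]

[9, 1, 12, 20, [12, 20]]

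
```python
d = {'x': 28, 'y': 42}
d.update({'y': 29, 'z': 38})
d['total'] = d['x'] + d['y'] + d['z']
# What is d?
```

After line 1: d = {'x': 28, 'y': 42}
After line 2 (y overwritten, z added): d = {'x': 28, 'y': 29, 'z': 38}
After line 3 (total = 28 + 29 + 38 = 95): d = {'x': 28, 'y': 29, 'z': 38, 'total': 95}

{'x': 28, 'y': 29, 'z': 38, 'total': 95}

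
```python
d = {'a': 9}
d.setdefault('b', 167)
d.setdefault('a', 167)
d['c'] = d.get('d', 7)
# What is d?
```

After line 1: d = {'a': 9}
After line 2 (setdefault adds 'b'=167): d = {'a': 9, 'b': 167}
After line 3 (setdefault 'a' no-op, already exists): d = {'a': 9, 'b': 167}
After line 4 (get('d', 7) returns default since 'd' not in d): d = {'a': 9, 'b': 167, 'c': 7}

{'a': 9, 'b': 167, 'c': 7}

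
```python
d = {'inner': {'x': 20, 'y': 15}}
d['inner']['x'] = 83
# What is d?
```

After line 1: d = {'inner': {'x': 20, 'y': 15}}
After line 2 (inner x overwritten): d = {'inner': {'x': 83, 'y': 15}}

{'inner': {'x': 83, 'y': 15}}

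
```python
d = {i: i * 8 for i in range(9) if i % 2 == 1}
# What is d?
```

{1: 8, 3: 24, 5: 40, 7: 56}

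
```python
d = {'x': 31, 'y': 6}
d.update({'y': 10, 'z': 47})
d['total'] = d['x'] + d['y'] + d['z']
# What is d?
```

After line 1: d = {'x': 31, 'y': 6}
After line 2 (y overwritten, z added): d = {'x': 31, 'y': 10, 'z': 47}
After line 3 (total = 31 + 10 + 47 = 88): d = {'x': 31, 'y': 10, 'z': 47, 'total': 88}

{'x': 31, 'y': 10, 'z': 47, 'total': 88}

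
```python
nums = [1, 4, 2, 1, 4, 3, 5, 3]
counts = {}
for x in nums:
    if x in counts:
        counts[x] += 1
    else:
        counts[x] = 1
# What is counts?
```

Initial: counts = {}, nums = [1, 4, 2, 1, 4, 3, 5, 3]
See 1: counts = {1: 1}
See 4: counts = {1: 1, 4: 1}
See 2: counts = {1: 1, 4: 1, 2: 1}
See 1: counts = {1: 2, 4: 1, 2: 1}
See 4: counts = {1: 2, 4: 2, 2: 1}
See 3: counts = {1: 2, 4: 2, 2: 1, 3: 1}
See 5: counts = {1: 2, 4: 2, 2: 1, 3: 1, 5: 1}
See 3: counts = {1: 2, 4: 2, 2: 1, 3: 2, 5: 1}

{1: 2, 4: 2, 2: 1, 3: 2, 5: 1}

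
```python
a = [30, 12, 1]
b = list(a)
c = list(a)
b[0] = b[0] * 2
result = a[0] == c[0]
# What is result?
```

After line 1: a = [30, 12, 1]
After line 2 (b = list(a), copy): a = [30, 12, 1], b = [30, 12, 1]
After line 3 (c = list(a) is a copy, new object): c = [30, 12, 1]
After line 4 (b[0] = 30 * 2 = 60; only b mutates (copy)): a = [30, 12, 1], b = [60, 12, 1], c = [30, 12, 1]
After line 5 (a[0] = 30, c[0] = 30; result = True)

True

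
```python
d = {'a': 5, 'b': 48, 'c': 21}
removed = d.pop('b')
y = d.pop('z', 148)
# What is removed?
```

After line 1: d = {'a': 5, 'b': 48, 'c': 21}
After line 2 (pop 'b' returns 48): d = {'a': 5, 'c': 21}, removed = 48
After line 3 (pop 'z' missing, returns default 148): d = {'a': 5, 'c': 21}, y = 148

48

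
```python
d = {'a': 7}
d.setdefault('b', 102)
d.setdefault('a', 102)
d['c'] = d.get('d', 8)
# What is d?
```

After line 1: d = {'a': 7}
After line 2 (setdefault adds 'b'=102): d = {'a': 7, 'b': 102}
After line 3 (setdefault 'a' no-op, already exists): d = {'a': 7, 'b': 102}
After line 4 (get('d', 8) returns default since 'd' not in d): d = {'a': 7, 'b': 102, 'c': 8}

{'a': 7, 'b': 102, 'c': 8}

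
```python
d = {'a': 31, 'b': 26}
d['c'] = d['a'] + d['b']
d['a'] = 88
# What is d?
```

After line 1: d = {'a': 31, 'b': 26}
After line 2 (d['c'] = 31 + 26): d = {'a': 31, 'b': 26, 'c': 57}
After line 3: d = {'a': 88, 'b': 26, 'c': 57}

{'a': 88, 'b': 26, 'c': 57}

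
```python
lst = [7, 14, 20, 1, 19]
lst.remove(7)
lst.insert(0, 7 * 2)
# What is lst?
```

After line 1: lst = [7, 14, 20, 1, 19]
After line 2 (remove first 7): lst = [14, 20, 1, 19]
After line 3 (insert 14 at index 0): lst = [14, 14, 20, 1, 19]

[14, 14, 20, 1, 19]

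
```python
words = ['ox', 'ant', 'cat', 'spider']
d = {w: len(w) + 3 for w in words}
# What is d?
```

{'ox': 5, 'ant': 6, 'cat': 6, 'spider': 9}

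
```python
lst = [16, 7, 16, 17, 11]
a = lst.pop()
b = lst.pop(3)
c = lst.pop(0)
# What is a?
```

After line 1: lst = [16, 7, 16, 17, 11]
After line 2 (pop() -> a = 11): lst = [16, 7, 16, 17]
After line 3 (pop(3) -> b = 17): lst = [16, 7, 16]
After line 4 (pop(0) -> c = 16): lst = [7, 16]

11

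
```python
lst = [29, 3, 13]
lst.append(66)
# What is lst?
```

[29, 3, 13, 66]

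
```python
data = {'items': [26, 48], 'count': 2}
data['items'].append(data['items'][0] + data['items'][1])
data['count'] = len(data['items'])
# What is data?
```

After line 1: data = {'items': [26, 48], 'count': 2}
After line 2 (append 26 + 48 = 74): data = {'items': [26, 48, 74], 'count': 2}
After line 3 (count = len(items) = 3): data = {'items': [26, 48, 74], 'count': 3}

{'items': [26, 48, 74], 'count': 3}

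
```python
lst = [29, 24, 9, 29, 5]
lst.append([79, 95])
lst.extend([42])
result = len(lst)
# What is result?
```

After line 1: lst = [29, 24, 9, 29, 5]
After line 2 (append adds [79, 95] as single element): lst = [29, 24, 9, 29, 5, [79, 95]]
After line 3 (extend unpacks [42], adds 42): lst = [29, 24, 9, 29, 5, [79, 95], 42]
After line 4: result = len(lst) = 7

7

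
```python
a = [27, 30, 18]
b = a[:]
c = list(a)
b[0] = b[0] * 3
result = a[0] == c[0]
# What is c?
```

After line 1: a = [27, 30, 18]
After line 2 (b = a[:], copy): a = [27, 30, 18], b = [27, 30, 18]
After line 3 (c = list(a) is a copy, new object): c = [27, 30, 18]
After line 4 (b[0] = 27 * 3 = 81; only b mutates (copy)): a = [27, 30, 18], b = [81, 30, 18], c = [27, 30, 18]
After line 5 (a[0] = 27, c[0] = 27; result = True)

[27, 30, 18]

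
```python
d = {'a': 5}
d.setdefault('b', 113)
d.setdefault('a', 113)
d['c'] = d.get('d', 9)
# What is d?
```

After line 1: d = {'a': 5}
After line 2 (setdefault adds 'b'=113): d = {'a': 5, 'b': 113}
After line 3 (setdefault 'a' no-op, already exists): d = {'a': 5, 'b': 113}
After line 4 (get('d', 9) returns default since 'd' not in d): d = {'a': 5, 'b': 113, 'c': 9}

{'a': 5, 'b': 113, 'c': 9}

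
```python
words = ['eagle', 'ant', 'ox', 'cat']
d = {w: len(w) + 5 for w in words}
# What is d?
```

{'eagle': 10, 'ant': 8, 'ox': 7, 'cat': 8}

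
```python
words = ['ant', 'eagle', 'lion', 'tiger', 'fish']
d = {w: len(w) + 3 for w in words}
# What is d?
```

{'ant': 6, 'eagle': 8, 'lion': 7, 'tiger': 8, 'fish': 7}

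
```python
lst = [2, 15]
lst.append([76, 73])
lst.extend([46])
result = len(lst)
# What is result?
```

After line 1: lst = [2, 15]
After line 2 (append adds [76, 73] as single element): lst = [2, 15, [76, 73]]
After line 3 (extend unpacks [46], adds 46): lst = [2, 15, [76, 73], 46]
After line 4: result = len(lst) = 4

4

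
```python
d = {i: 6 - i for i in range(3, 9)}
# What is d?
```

{3: 3, 4: 2, 5: 1, 6: 0, 7: -1, 8: -2}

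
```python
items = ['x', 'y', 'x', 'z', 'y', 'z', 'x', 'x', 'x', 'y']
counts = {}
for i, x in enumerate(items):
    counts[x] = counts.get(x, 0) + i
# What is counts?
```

Initial: counts = {}, items = ['x', 'y', 'x', 'z', 'y', 'z', 'x', 'x', 'x', 'y']
i=0, x='x': counts = {'x': 0}
i=1, x='y': counts = {'x': 0, 'y': 1}
i=2, x='x': counts = {'x': 2, 'y': 1}
i=3, x='z': counts = {'x': 2, 'y': 1, 'z': 3}
i=4, x='y': counts = {'x': 2, 'y': 5, 'z': 3}
i=5, x='z': counts = {'x': 2, 'y': 5, 'z': 8}
i=6, x='x': counts = {'x': 8, 'y': 5, 'z': 8}
i=7, x='x': counts = {'x': 15, 'y': 5, 'z': 8}
i=8, x='x': counts = {'x': 23, 'y': 5, 'z': 8}
i=9, x='y': counts = {'x': 23, 'y': 14, 'z': 8}

{'x': 23, 'y': 14, 'z': 8}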